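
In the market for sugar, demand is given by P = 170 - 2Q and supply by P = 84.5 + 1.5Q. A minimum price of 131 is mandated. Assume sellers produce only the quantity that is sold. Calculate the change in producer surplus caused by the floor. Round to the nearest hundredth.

174.00

Without the control, 170 - 2Q = 84.5 + 1.5Q so Q* = 24.4286 and P* = 121.1429.
At the floor price 131, quantity demanded is (170 - 131)/2 = 19.5; demand is the short side, so Q = 19.5 trades at P = 131.
PS goes from (1/2)(24.4286)(36.6429) = 447.5663 to 621.5625 (computed as (131 - 84.5)(19.5) - (1/2)(1.5)(19.5)^2), a change of 173.9962.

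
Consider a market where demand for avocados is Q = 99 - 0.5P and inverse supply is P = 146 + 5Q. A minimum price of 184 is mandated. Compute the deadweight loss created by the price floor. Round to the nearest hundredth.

Rewriting demand in inverse form: P = 198 - 2Q.
Free-market equilibrium: 198 - 2Q = 146 + 5Q gives Q* = 7.4286, P* = 183.1429.
At the floor price 184, quantity demanded is (198 - 184)/2 = 7; demand is the short side, so Q = 7 trades at P = 184.
The lost-trades triangle has base Q* - 7 = 0.4286 and height equal to the gap between the curves at Q = 7, which is 184 - 181 = 3. DWL = (1/2)(0.4286)(3) = 0.6429.

0.64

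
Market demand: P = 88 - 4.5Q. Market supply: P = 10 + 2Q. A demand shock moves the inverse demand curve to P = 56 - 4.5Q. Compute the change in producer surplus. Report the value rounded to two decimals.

Initial equilibrium: Q_0 = 12, P_0 = 34; CS_0 = (1/2)(12)(54) = 324, PS_0 = (1/2)(12)(24) = 144.
New equilibrium: 56 - 4.5Q = 10 + 2Q gives Q_1 = 7.0769, P_1 = 24.1538; CS_1 = 112.6864, PS_1 = 50.0828.
Change in producer surplus = 50.0828 - 144 = -93.9172.

-93.92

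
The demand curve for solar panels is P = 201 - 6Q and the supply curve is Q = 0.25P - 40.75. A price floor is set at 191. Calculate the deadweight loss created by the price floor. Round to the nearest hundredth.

Rewriting supply in inverse form: P = 163 + 4Q.
Without the control, 201 - 6Q = 163 + 4Q so Q* = 3.8 and P* = 178.2.
At the floor price 191, quantity demanded is (201 - 191)/6 = 1.6667; demand is the short side, so Q = 1.6667 trades at P = 191.
The lost-trades triangle has base Q* - 1.6667 = 2.1333 and height equal to the gap between the curves at Q = 1.6667, which is 191 - 169.6667 = 21.3333. DWL = (1/2)(2.1333)(21.3333) = 22.7556.

22.76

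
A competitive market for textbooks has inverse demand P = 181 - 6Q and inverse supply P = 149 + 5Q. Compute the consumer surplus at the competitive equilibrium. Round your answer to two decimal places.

Equilibrium: 181 - 6Q = 149 + 5Q, so Q* = 2.9091 and P* = 163.5455.
Consumer surplus is the triangle under demand above P*: (1/2)(2.9091)(181 - 163.5455) = (1/2)(2.9091)(17.4545) = 25.3884.

25.39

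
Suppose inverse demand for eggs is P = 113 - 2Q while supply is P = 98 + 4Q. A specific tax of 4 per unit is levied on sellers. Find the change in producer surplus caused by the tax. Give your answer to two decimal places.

-5.78

Pre-tax equilibrium: 113 - 2Q = 98 + 4Q gives Q* = 2.5, P* = 108.
With the tax, sellers need 4 more per unit: 113 - 2Q = 98 + 4Q + 4, so Q_t = 1.8333. Buyers pay P_b = 109.3333; sellers receive P_s = P_b - 4 = 105.3333.
PS falls from (1/2)(2.5)(10) = 12.5 to (1/2)(1.8333)(7.3333) = 6.7222, a change of -5.7778.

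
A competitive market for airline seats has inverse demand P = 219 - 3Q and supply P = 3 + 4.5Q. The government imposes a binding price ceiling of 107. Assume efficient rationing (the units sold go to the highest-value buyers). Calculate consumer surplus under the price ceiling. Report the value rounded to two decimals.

Free-market equilibrium: 219 - 3Q = 3 + 4.5Q gives Q* = 28.8, P* = 132.6.
At the ceiling price 107, quantity supplied is (107 - 3)/4.5 = 23.1111; supply is the short side, so Q = 23.1111 trades at P = 107.
The demand price at Q = 23.1111 is 149.6667. CS is the trapezoid between demand and 107 over [0, 23.1111]: (1/2)[(219 - 107) + (149.6667 - 107)](23.1111) = 1787.2593.

1787.26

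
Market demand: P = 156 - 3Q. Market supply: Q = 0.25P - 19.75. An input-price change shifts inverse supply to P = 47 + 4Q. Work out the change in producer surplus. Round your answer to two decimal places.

Rewriting supply in inverse form: P = 79 + 4Q.
Initial equilibrium: Q_0 = 11, P_0 = 123; CS_0 = (1/2)(11)(33) = 181.5, PS_0 = (1/2)(11)(44) = 242.
New equilibrium: 156 - 3Q = 47 + 4Q gives Q_1 = 15.5714, P_1 = 109.2857; CS_1 = 363.7041, PS_1 = 484.9388.
Change in producer surplus = 484.9388 - 242 = 242.9388.

242.94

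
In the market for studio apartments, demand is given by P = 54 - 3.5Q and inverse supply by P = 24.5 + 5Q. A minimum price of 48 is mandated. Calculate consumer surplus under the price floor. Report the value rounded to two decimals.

Free-market equilibrium: 54 - 3.5Q = 24.5 + 5Q gives Q* = 3.4706, P* = 41.8529.
At the floor price 48, quantity demanded is (54 - 48)/3.5 = 1.7143; demand is the short side, so Q = 1.7143 trades at P = 48.
CS is the triangle under demand above 48: (1/2)(1.7143)(54 - 48) = 5.1429.

5.14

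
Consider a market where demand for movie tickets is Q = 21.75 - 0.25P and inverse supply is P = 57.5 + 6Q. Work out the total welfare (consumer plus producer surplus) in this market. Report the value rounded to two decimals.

Rewriting demand in inverse form: P = 87 - 4Q.
Set 87 - 4Q = 57.5 + 6Q, which gives 29.5 = 10Q, so Q* = 2.95 and P* = 87 - 4(2.95) = 75.2.
CS = (1/2)(2.95)(11.8) = 17.405 and PS = (1/2)(2.95)(17.7) = 26.1075, so total surplus = 43.5125.

43.51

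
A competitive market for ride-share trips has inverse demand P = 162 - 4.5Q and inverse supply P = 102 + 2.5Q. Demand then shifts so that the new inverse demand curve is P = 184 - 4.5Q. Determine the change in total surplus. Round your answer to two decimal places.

Initial equilibrium: Q_0 = 8.5714, P_0 = 123.4286; CS_0 = (1/2)(8.5714)(38.5714) = 165.3061, PS_0 = (1/2)(8.5714)(21.4286) = 91.8367.
New equilibrium: 184 - 4.5Q = 102 + 2.5Q gives Q_1 = 11.7143, P_1 = 131.2857; CS_1 = 308.7551, PS_1 = 171.5306.
Change in total surplus = (308.7551 + 171.5306) - (165.3061 + 91.8367) = 223.1429.

223.14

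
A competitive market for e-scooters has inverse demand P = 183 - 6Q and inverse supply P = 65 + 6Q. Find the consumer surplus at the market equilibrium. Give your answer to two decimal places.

Equilibrium: 183 - 6Q = 65 + 6Q, so Q* = 9.8333 and P* = 124.
Consumer surplus is the triangle under demand above P*: (1/2)(9.8333)(183 - 124) = (1/2)(9.8333)(59) = 290.0833.

290.08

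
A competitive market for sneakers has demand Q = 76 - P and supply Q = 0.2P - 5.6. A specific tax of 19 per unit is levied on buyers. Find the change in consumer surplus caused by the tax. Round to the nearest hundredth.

Rewriting demand in inverse form: P = 76 - Q.
Rewriting supply in inverse form: P = 28 + 5Q.
Without the tax, 76 - Q = 28 + 5Q so Q* = 8 and P* = 68.
A tax on buyers shifts demand down by 19: (76 - 19) - Q = 28 + 5Q, so Q_t = 4.8333. Buyers pay P_b = 71.1667; sellers receive P_s = P_b - 19 = 52.1667.
CS falls from (1/2)(8)(8) = 32 to (1/2)(4.8333)(4.8333) = 11.6806, a change of -20.3194.

-20.32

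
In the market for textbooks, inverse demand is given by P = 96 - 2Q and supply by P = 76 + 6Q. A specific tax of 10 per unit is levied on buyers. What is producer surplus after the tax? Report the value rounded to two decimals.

Pre-tax equilibrium: 96 - 2Q = 76 + 6Q gives Q* = 2.5, P* = 91.
With the tax, buyers' net willingness to pay falls by 10: (96 - 10) - 2Q = 76 + 6Q, so Q_t = 1.25. Buyers pay P_b = 93.5; sellers receive P_s = P_b - 10 = 83.5.
PS = (1/2)(Q_t)(P_s - 76) = (1/2)(1.25)(7.5) = 4.6875.

4.69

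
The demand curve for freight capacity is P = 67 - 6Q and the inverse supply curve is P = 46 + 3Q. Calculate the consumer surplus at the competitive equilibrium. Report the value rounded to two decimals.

Equilibrium: 67 - 6Q = 46 + 3Q, so Q* = 2.3333 and P* = 53.
The demand choke price is 67, so CS = (1/2)(Q*)(67 - P*) = (1/2)(2.3333)(14) = 16.3333.

16.33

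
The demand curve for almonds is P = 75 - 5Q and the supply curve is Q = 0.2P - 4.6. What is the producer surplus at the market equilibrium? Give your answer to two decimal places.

Rewriting supply in inverse form: P = 23 + 5Q.
Setting demand equal to supply, 52 = 10Q, so Q* = 5.2 and P* = 49.
The supply curve's price intercept is 23, so PS = (1/2)(Q*)(P* - 23) = (1/2)(5.2)(26) = 67.6.

67.60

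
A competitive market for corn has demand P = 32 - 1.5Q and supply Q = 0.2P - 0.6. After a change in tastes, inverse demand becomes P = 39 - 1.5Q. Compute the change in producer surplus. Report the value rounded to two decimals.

26.92

Rewriting supply in inverse form: P = 3 + 5Q.
Initial equilibrium: Q_0 = 4.4615, P_0 = 25.3077; CS_0 = (1/2)(4.4615)(6.6923) = 14.929, PS_0 = (1/2)(4.4615)(22.3077) = 49.7633.
New equilibrium: 39 - 1.5Q = 3 + 5Q gives Q_1 = 5.5385, P_1 = 30.6923; CS_1 = 23.0059, PS_1 = 76.6864.
Change in producer surplus = 76.6864 - 49.7633 = 26.9231.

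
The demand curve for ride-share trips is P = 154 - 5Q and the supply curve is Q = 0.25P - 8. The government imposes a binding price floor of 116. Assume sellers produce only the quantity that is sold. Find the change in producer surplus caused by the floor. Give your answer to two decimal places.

155.37

Rewriting supply in inverse form: P = 32 + 4Q.
Free-market equilibrium: 154 - 5Q = 32 + 4Q gives Q* = 13.5556, P* = 86.2222.
At the floor price 116, quantity demanded is (154 - 116)/5 = 7.6; demand is the short side, so Q = 7.6 trades at P = 116.
PS goes from (1/2)(13.5556)(54.2222) = 367.5062 to 522.88 (computed as (116 - 32)(7.6) - (1/2)(4)(7.6)^2), a change of 155.3738.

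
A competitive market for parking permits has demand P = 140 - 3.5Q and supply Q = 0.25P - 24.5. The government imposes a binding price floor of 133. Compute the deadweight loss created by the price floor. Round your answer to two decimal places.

48.60

Rewriting supply in inverse form: P = 98 + 4Q.
Without the control, 140 - 3.5Q = 98 + 4Q so Q* = 5.6 and P* = 120.4.
At P = 133, buyers demand (140 - 133)/3.5 = 2 while sellers would supply more, so the quantity traded is 2 at price 133.
The lost-trades triangle has base Q* - 2 = 3.6 and height equal to the gap between the curves at Q = 2, which is 133 - 106 = 27. DWL = (1/2)(3.6)(27) = 48.6.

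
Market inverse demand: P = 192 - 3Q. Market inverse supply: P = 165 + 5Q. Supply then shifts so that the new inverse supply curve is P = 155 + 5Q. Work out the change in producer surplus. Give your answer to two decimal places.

Initial equilibrium: Q_0 = 3.375, P_0 = 181.875; CS_0 = (1/2)(3.375)(10.125) = 17.0859, PS_0 = (1/2)(3.375)(16.875) = 28.4766.
New equilibrium: 192 - 3Q = 155 + 5Q gives Q_1 = 4.625, P_1 = 178.125; CS_1 = 32.0859, PS_1 = 53.4766.
Change in producer surplus = 53.4766 - 28.4766 = 25.

25.00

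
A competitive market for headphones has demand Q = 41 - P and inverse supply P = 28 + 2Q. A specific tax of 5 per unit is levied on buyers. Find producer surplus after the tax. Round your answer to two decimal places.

Rewriting demand in inverse form: P = 41 - Q.
Without the tax, 41 - Q = 28 + 2Q so Q* = 4.3333 and P* = 36.6667.
With the tax, buyers' net willingness to pay falls by 5: (41 - 5) - Q = 28 + 2Q, so Q_t = 2.6667. Buyers pay P_b = 38.3333; sellers receive P_s = P_b - 5 = 33.3333.
Producer surplus is the triangle above supply below P_s: (1/2)(2.6667)(33.3333 - 28) = 7.1111.

7.11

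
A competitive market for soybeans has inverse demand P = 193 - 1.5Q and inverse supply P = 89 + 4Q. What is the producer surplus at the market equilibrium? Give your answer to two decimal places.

715.11

Equilibrium: 193 - 1.5Q = 89 + 4Q, so Q* = 18.9091 and P* = 164.6364.
The supply curve's price intercept is 89, so PS = (1/2)(Q*)(P* - 89) = (1/2)(18.9091)(75.6364) = 715.1074.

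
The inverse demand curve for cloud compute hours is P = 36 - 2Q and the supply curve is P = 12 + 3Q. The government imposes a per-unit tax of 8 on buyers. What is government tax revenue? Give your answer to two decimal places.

25.60

Pre-tax equilibrium: 36 - 2Q = 12 + 3Q gives Q* = 4.8, P* = 26.4.
A tax on buyers shifts demand down by 8: (36 - 8) - 2Q = 12 + 3Q, so Q_t = 3.2. Buyers pay P_b = 29.6; sellers receive P_s = P_b - 8 = 21.6.
Revenue is the tax times quantity traded: 8 x 3.2 = 25.6.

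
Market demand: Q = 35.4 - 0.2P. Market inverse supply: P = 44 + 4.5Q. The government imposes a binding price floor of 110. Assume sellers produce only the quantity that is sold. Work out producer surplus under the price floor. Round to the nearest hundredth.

480.39

Rewriting demand in inverse form: P = 177 - 5Q.
Without the control, 177 - 5Q = 44 + 4.5Q so Q* = 14 and P* = 107.
At P = 110, buyers demand (177 - 110)/5 = 13.4 while sellers would supply more, so the quantity traded is 13.4 at price 110.
The supply price at Q = 13.4 is 104.3. PS is the trapezoid between 110 and supply over [0, 13.4]: (1/2)[(110 - 44) + (110 - 104.3)](13.4) = 480.39.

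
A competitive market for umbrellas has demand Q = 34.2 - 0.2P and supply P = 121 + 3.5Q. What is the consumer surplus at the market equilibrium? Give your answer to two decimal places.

86.51

Rewriting demand in inverse form: P = 171 - 5Q.
Setting demand equal to supply, 50 = 8.5Q, so Q* = 5.8824 and P* = 141.5882.
Consumer surplus is the triangle under demand above P*: (1/2)(5.8824)(171 - 141.5882) = (1/2)(5.8824)(29.4118) = 86.5052.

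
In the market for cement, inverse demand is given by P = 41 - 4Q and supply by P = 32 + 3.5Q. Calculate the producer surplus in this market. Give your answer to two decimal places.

Equilibrium: 41 - 4Q = 32 + 3.5Q, so Q* = 1.2 and P* = 36.2.
Producer surplus is the triangle above supply below P*: (1/2)(1.2)(36.2 - 32) = (1/2)(1.2)(4.2) = 2.52.

2.52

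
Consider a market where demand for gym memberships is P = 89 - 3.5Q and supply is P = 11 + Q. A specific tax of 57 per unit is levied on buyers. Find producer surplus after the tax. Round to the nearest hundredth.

Pre-tax equilibrium: 89 - 3.5Q = 11 + Q gives Q* = 17.3333, P* = 28.3333.
With the tax, buyers' net willingness to pay falls by 57: (89 - 57) - 3.5Q = 11 + Q, so Q_t = 4.6667. Buyers pay P_b = 72.6667; sellers receive P_s = P_b - 57 = 15.6667.
PS = (1/2)(Q_t)(P_s - 11) = (1/2)(4.6667)(4.6667) = 10.8889.

10.89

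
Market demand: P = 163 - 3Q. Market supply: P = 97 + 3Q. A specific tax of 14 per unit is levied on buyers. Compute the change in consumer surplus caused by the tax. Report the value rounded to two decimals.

Without the tax, 163 - 3Q = 97 + 3Q so Q* = 11 and P* = 130.
With the tax, buyers' net willingness to pay falls by 14: (163 - 14) - 3Q = 97 + 3Q, so Q_t = 8.6667. Buyers pay P_b = 137; sellers receive P_s = P_b - 14 = 123.
Consumers lose the trapezoid between P* and P_b out to Q_t plus the triangle from Q_t to Q*: change in CS = 112.6667 - 181.5 = -68.8333.

-68.83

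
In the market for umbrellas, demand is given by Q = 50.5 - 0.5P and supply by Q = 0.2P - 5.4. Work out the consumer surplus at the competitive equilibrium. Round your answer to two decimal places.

111.76

Rewriting demand in inverse form: P = 101 - 2Q.
Rewriting supply in inverse form: P = 27 + 5Q.
Set 101 - 2Q = 27 + 5Q, which gives 74 = 7Q, so Q* = 10.5714 and P* = 101 - 2(10.5714) = 79.8571.
The demand choke price is 101, so CS = (1/2)(Q*)(101 - P*) = (1/2)(10.5714)(21.1429) = 111.7551.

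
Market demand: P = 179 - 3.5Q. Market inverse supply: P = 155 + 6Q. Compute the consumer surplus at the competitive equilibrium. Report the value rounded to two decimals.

Setting demand equal to supply, 24 = 9.5Q, so Q* = 2.5263 and P* = 170.1579.
Consumer surplus is the triangle under demand above P*: (1/2)(2.5263)(179 - 170.1579) = (1/2)(2.5263)(8.8421) = 11.169.

11.17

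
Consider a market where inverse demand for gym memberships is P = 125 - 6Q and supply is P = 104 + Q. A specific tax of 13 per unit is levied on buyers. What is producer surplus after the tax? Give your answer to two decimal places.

Pre-tax equilibrium: 125 - 6Q = 104 + Q gives Q* = 3, P* = 107.
With the tax, buyers' net willingness to pay falls by 13: (125 - 13) - 6Q = 104 + Q, so Q_t = 1.1429. Buyers pay P_b = 118.1429; sellers receive P_s = P_b - 13 = 105.1429.
Producer surplus is the triangle above supply below P_s: (1/2)(1.1429)(105.1429 - 104) = 0.6531.

0.65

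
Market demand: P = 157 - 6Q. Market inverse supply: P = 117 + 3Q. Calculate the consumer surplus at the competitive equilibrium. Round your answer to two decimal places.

Equilibrium: 157 - 6Q = 117 + 3Q, so Q* = 4.4444 and P* = 130.3333.
Consumer surplus is the triangle under demand above P*: (1/2)(4.4444)(157 - 130.3333) = (1/2)(4.4444)(26.6667) = 59.2593.

59.26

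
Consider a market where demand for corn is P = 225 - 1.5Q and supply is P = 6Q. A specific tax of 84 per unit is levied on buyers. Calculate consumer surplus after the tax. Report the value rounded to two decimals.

265.08

Pre-tax equilibrium: 225 - 1.5Q = 6Q gives Q* = 30, P* = 180.
With the tax, buyers' net willingness to pay falls by 84: (225 - 84) - 1.5Q = 6Q, so Q_t = 18.8. Buyers pay P_b = 196.8; sellers receive P_s = P_b - 84 = 112.8.
CS = (1/2)(Q_t)(225 - P_b) = (1/2)(18.8)(28.2) = 265.08.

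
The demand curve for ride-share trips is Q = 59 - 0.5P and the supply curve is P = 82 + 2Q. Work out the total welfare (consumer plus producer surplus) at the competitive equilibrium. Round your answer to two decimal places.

162.00

Rewriting demand in inverse form: P = 118 - 2Q.
Equilibrium: 118 - 2Q = 82 + 2Q, so Q* = 9 and P* = 100.
CS = (1/2)(9)(18) = 81 and PS = (1/2)(9)(18) = 81, so total surplus = 162.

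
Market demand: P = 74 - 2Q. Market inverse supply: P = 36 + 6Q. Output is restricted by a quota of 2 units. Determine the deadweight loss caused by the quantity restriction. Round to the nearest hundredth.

Without the quota, 74 - 2Q = 36 + 6Q gives Q* = 4.75.
At Q = 2 the demand price is 74 - 2(2) = 70 and the supply price is 36 + 6(2) = 48.
DWL = (1/2)(gap between curves at 2) x (Q* - 2) = (1/2)(22)(2.75) = 30.25.

30.25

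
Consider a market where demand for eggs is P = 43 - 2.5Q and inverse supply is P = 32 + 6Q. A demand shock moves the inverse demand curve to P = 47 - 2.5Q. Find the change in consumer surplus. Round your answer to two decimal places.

Initial equilibrium: Q_0 = 1.2941, P_0 = 39.7647; CS_0 = (1/2)(1.2941)(3.2353) = 2.0934, PS_0 = (1/2)(1.2941)(7.7647) = 5.0242.
New equilibrium: 47 - 2.5Q = 32 + 6Q gives Q_1 = 1.7647, P_1 = 42.5882; CS_1 = 3.8927, PS_1 = 9.3426.
Change in consumer surplus = 3.8927 - 2.0934 = 1.7993.

1.80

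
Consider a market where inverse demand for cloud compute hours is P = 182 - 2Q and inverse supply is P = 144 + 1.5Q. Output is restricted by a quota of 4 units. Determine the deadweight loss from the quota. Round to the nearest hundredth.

Without the quota, 182 - 2Q = 144 + 1.5Q gives Q* = 10.8571.
At Q = 4 the demand price is 182 - 2(4) = 174 and the supply price is 144 + 1.5(4) = 150.
DWL = (1/2)(gap between curves at 4) x (Q* - 4) = (1/2)(24)(6.8571) = 82.2857.

82.29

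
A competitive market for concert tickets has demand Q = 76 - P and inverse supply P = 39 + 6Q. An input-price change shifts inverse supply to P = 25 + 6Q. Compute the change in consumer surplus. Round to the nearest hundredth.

12.57

Rewriting demand in inverse form: P = 76 - Q.
Initial equilibrium: Q_0 = 5.2857, P_0 = 70.7143; CS_0 = (1/2)(5.2857)(5.2857) = 13.9694, PS_0 = (1/2)(5.2857)(31.7143) = 83.8163.
New equilibrium: 76 - Q = 25 + 6Q gives Q_1 = 7.2857, P_1 = 68.7143; CS_1 = 26.5408, PS_1 = 159.2449.
Change in consumer surplus = 26.5408 - 13.9694 = 12.5714.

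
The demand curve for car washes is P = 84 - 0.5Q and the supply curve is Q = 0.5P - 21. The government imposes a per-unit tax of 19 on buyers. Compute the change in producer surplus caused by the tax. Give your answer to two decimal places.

Rewriting supply in inverse form: P = 42 + 2Q.
Without the tax, 84 - 0.5Q = 42 + 2Q so Q* = 16.8 and P* = 75.6.
With the tax, buyers' net willingness to pay falls by 19: (84 - 19) - 0.5Q = 42 + 2Q, so Q_t = 9.2. Buyers pay P_b = 79.4; sellers receive P_s = P_b - 19 = 60.4.
Producers lose the trapezoid between P_s and P* out to Q_t plus the triangle from Q_t to Q*: change in PS = 84.64 - 282.24 = -197.6.

-197.60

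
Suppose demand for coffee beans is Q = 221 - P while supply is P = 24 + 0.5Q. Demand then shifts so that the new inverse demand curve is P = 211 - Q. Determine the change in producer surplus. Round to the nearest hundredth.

Rewriting demand in inverse form: P = 221 - Q.
Initial equilibrium: Q_0 = 131.3333, P_0 = 89.6667; CS_0 = (1/2)(131.3333)(131.3333) = 8624.2222, PS_0 = (1/2)(131.3333)(65.6667) = 4312.1111.
New equilibrium: 211 - Q = 24 + 0.5Q gives Q_1 = 124.6667, P_1 = 86.3333; CS_1 = 7770.8889, PS_1 = 3885.4444.
Change in producer surplus = 3885.4444 - 4312.1111 = -426.6667.

-426.67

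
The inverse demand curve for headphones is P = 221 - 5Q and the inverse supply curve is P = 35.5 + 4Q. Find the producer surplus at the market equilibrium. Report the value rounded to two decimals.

Set 221 - 5Q = 35.5 + 4Q, which gives 185.5 = 9Q, so Q* = 20.6111 and P* = 221 - 5(20.6111) = 117.9444.
PS is the area between P* and the supply curve from 0 to Q*: (1/2)(20.6111)(82.4444) = 849.6358.

849.64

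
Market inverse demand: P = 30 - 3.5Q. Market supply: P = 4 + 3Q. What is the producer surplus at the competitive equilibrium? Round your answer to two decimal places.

24.00

Equilibrium: 30 - 3.5Q = 4 + 3Q, so Q* = 4 and P* = 16.
PS is the area between P* and the supply curve from 0 to Q*: (1/2)(4)(12) = 24.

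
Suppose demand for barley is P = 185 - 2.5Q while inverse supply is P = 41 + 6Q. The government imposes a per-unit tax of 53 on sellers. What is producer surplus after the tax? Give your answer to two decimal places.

Without the tax, 185 - 2.5Q = 41 + 6Q so Q* = 16.9412 and P* = 142.6471.
A tax on sellers shifts supply up by 53: 185 - 2.5Q = 41 + 6Q + 53, so Q_t = 10.7059. Buyers pay P_b = 158.2353; sellers receive P_s = P_b - 53 = 105.2353.
PS = (1/2)(Q_t)(P_s - 41) = (1/2)(10.7059)(64.2353) = 343.8478.

343.85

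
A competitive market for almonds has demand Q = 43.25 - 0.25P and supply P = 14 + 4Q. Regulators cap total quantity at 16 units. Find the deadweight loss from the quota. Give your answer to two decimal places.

Rewriting demand in inverse form: P = 173 - 4Q.
Unrestricted equilibrium: Q* = (173 - 14)/(4 + 4) = 19.875.
At Q = 16 the demand price is 173 - 4(16) = 109 and the supply price is 14 + 4(16) = 78.
DWL = (1/2)(gap between curves at 16) x (Q* - 16) = (1/2)(31)(3.875) = 60.0625.

60.06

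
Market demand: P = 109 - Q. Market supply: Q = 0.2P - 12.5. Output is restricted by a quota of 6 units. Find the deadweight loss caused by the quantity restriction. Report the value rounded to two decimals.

Rewriting supply in inverse form: P = 62.5 + 5Q.
Without the quota, 109 - Q = 62.5 + 5Q gives Q* = 7.75.
At Q = 6 the demand price is 109 - (6) = 103 and the supply price is 62.5 + 5(6) = 92.5.
Deadweight loss is the triangle between the curves from 6 to 7.75: (1/2)(103 - 92.5)(7.75 - 6) = 9.1875.

9.19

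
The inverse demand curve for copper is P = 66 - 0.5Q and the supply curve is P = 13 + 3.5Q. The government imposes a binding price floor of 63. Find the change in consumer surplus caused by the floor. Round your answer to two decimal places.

-34.89

Without the control, 66 - 0.5Q = 13 + 3.5Q so Q* = 13.25 and P* = 59.375.
At the floor price 63, quantity demanded is (66 - 63)/0.5 = 6; demand is the short side, so Q = 6 trades at P = 63.
CS goes from (1/2)(13.25)(6.625) = 43.8906 to 9 (computed as (66 - 63)(6) - (1/2)(0.5)(6)^2), a change of -34.8906.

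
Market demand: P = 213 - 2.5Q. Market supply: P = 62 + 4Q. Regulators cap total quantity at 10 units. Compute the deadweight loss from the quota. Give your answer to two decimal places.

568.92

Unrestricted equilibrium: Q* = (213 - 62)/(2.5 + 4) = 23.2308.
At Q = 10 the demand price is 213 - 2.5(10) = 188 and the supply price is 62 + 4(10) = 102.
Deadweight loss is the triangle between the curves from 10 to 23.2308: (1/2)(188 - 102)(23.2308 - 10) = 568.9231.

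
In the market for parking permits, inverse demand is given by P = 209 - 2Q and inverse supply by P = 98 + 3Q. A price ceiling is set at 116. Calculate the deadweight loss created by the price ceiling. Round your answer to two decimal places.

656.10

Free-market equilibrium: 209 - 2Q = 98 + 3Q gives Q* = 22.2, P* = 164.6.
At P = 116, sellers supply (116 - 98)/3 = 6 while buyers want more, so the quantity traded is 6 at price 116.
The lost-trades triangle has base Q* - 6 = 16.2 and height equal to the gap between the curves at Q = 6, which is 197 - 116 = 81. DWL = (1/2)(16.2)(81) = 656.1.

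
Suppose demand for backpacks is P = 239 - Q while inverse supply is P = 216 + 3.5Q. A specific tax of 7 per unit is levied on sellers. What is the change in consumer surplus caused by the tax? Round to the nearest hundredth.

-6.74

Pre-tax equilibrium: 239 - Q = 216 + 3.5Q gives Q* = 5.1111, P* = 233.8889.
With the tax, sellers need 7 more per unit: 239 - Q = 216 + 3.5Q + 7, so Q_t = 3.5556. Buyers pay P_b = 235.4444; sellers receive P_s = P_b - 7 = 228.4444.
Consumers lose the trapezoid between P* and P_b out to Q_t plus the triangle from Q_t to Q*: change in CS = 6.321 - 13.0617 = -6.7407.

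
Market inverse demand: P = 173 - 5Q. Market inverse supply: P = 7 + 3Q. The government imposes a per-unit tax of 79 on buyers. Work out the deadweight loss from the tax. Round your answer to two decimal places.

390.06

Without the tax, 173 - 5Q = 7 + 3Q so Q* = 20.75 and P* = 69.25.
A tax on buyers shifts demand down by 79: (173 - 79) - 5Q = 7 + 3Q, so Q_t = 10.875. Buyers pay P_b = 118.625; sellers receive P_s = P_b - 79 = 39.625.
Deadweight loss is the triangle between the curves from Q_t to Q*: (1/2)(20.75 - 10.875)(79) = 390.0625.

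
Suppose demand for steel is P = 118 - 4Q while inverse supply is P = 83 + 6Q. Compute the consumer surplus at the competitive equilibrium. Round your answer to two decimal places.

24.50

Equilibrium: 118 - 4Q = 83 + 6Q, so Q* = 3.5 and P* = 104.
Consumer surplus is the triangle under demand above P*: (1/2)(3.5)(118 - 104) = (1/2)(3.5)(14) = 24.5.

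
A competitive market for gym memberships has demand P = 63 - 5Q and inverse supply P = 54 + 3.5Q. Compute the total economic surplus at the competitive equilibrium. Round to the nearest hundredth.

4.76

Setting demand equal to supply, 9 = 8.5Q, so Q* = 1.0588 and P* = 57.7059.
Total surplus is the full triangle between the curves from 0 to Q*: (1/2)(1.0588)(63 - 54) = 4.7647.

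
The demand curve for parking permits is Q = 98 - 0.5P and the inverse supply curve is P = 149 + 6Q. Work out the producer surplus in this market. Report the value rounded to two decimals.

103.55

Rewriting demand in inverse form: P = 196 - 2Q.
Set 196 - 2Q = 149 + 6Q, which gives 47 = 8Q, so Q* = 5.875 and P* = 196 - 2(5.875) = 184.25.
Producer surplus is the triangle above supply below P*: (1/2)(5.875)(184.25 - 149) = (1/2)(5.875)(35.25) = 103.5469.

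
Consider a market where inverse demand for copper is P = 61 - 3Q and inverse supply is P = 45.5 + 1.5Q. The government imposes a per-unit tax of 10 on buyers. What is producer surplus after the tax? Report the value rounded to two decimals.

Without the tax, 61 - 3Q = 45.5 + 1.5Q so Q* = 3.4444 and P* = 50.6667.
A tax on buyers shifts demand down by 10: (61 - 10) - 3Q = 45.5 + 1.5Q, so Q_t = 1.2222. Buyers pay P_b = 57.3333; sellers receive P_s = P_b - 10 = 47.3333.
PS = (1/2)(Q_t)(P_s - 45.5) = (1/2)(1.2222)(1.8333) = 1.1204.

1.12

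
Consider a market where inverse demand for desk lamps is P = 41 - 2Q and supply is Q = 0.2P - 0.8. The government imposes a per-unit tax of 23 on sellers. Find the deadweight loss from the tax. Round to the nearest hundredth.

37.79

Rewriting supply in inverse form: P = 4 + 5Q.
Pre-tax equilibrium: 41 - 2Q = 4 + 5Q gives Q* = 5.2857, P* = 30.4286.
A tax on sellers shifts supply up by 23: 41 - 2Q = 4 + 5Q + 23, so Q_t = 2. Buyers pay P_b = 37; sellers receive P_s = P_b - 23 = 14.
Deadweight loss is the triangle between the curves from Q_t to Q*: (1/2)(5.2857 - 2)(23) = 37.7857.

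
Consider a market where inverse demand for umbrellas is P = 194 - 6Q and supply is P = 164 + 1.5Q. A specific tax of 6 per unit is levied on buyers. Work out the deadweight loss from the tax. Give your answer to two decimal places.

2.40

Without the tax, 194 - 6Q = 164 + 1.5Q so Q* = 4 and P* = 170.
With the tax, buyers' net willingness to pay falls by 6: (194 - 6) - 6Q = 164 + 1.5Q, so Q_t = 3.2. Buyers pay P_b = 174.8; sellers receive P_s = P_b - 6 = 168.8.
Deadweight loss is the triangle between the curves from Q_t to Q*: (1/2)(4 - 3.2)(6) = 2.4.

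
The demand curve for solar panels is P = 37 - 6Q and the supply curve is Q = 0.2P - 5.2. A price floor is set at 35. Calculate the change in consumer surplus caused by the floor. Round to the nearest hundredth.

-2.67

Rewriting supply in inverse form: P = 26 + 5Q.
Free-market equilibrium: 37 - 6Q = 26 + 5Q gives Q* = 1, P* = 31.
At P = 35, buyers demand (37 - 35)/6 = 0.3333 while sellers would supply more, so the quantity traded is 0.3333 at price 35.
CS goes from (1/2)(1)(6) = 3 to 0.3333 (computed as (37 - 35)(0.3333) - (1/2)(6)(0.3333)^2), a change of -2.6667.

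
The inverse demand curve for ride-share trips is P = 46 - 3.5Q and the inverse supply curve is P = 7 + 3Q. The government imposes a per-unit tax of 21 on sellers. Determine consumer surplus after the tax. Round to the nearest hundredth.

13.42

Pre-tax equilibrium: 46 - 3.5Q = 7 + 3Q gives Q* = 6, P* = 25.
With the tax, sellers need 21 more per unit: 46 - 3.5Q = 7 + 3Q + 21, so Q_t = 2.7692. Buyers pay P_b = 36.3077; sellers receive P_s = P_b - 21 = 15.3077.
Consumer surplus is the triangle under demand above P_b: (1/2)(2.7692)(46 - 36.3077) = 13.4201.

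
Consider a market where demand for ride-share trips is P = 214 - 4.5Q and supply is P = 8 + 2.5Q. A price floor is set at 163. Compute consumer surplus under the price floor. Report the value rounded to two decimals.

Without the control, 214 - 4.5Q = 8 + 2.5Q so Q* = 29.4286 and P* = 81.5714.
At P = 163, buyers demand (214 - 163)/4.5 = 11.3333 while sellers would supply more, so the quantity traded is 11.3333 at price 163.
CS is the triangle under demand above 163: (1/2)(11.3333)(214 - 163) = 289.

289.00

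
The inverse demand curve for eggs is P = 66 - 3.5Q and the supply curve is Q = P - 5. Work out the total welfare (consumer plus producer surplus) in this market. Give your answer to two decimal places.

413.44

Rewriting supply in inverse form: P = 5 + Q.
Setting demand equal to supply, 61 = 4.5Q, so Q* = 13.5556 and P* = 18.5556.
Total surplus is the full triangle between the curves from 0 to Q*: (1/2)(13.5556)(66 - 5) = 413.4444.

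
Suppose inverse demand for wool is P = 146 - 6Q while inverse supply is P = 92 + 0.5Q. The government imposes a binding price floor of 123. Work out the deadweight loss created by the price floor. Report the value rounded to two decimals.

Without the control, 146 - 6Q = 92 + 0.5Q so Q* = 8.3077 and P* = 96.1538.
At the floor price 123, quantity demanded is (146 - 123)/6 = 3.8333; demand is the short side, so Q = 3.8333 trades at P = 123.
The lost-trades triangle has base Q* - 3.8333 = 4.4744 and height equal to the gap between the curves at Q = 3.8333, which is 123 - 93.9167 = 29.0833. DWL = (1/2)(4.4744)(29.0833) = 65.0646.

65.06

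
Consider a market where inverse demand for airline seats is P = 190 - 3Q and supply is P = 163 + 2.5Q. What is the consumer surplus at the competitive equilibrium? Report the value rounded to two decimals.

Set 190 - 3Q = 163 + 2.5Q, which gives 27 = 5.5Q, so Q* = 4.9091 and P* = 190 - 3(4.9091) = 175.2727.
Consumer surplus is the triangle under demand above P*: (1/2)(4.9091)(190 - 175.2727) = (1/2)(4.9091)(14.7273) = 36.1488.

36.15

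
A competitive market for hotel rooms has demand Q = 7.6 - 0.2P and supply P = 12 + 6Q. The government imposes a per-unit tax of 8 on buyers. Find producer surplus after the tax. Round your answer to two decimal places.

Rewriting demand in inverse form: P = 38 - 5Q.
Pre-tax equilibrium: 38 - 5Q = 12 + 6Q gives Q* = 2.3636, P* = 26.1818.
A tax on buyers shifts demand down by 8: (38 - 8) - 5Q = 12 + 6Q, so Q_t = 1.6364. Buyers pay P_b = 29.8182; sellers receive P_s = P_b - 8 = 21.8182.
Producer surplus is the triangle above supply below P_s: (1/2)(1.6364)(21.8182 - 12) = 8.0331.

8.03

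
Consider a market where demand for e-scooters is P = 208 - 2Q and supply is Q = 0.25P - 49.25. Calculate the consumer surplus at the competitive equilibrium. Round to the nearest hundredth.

3.36

Rewriting supply in inverse form: P = 197 + 4Q.
Setting demand equal to supply, 11 = 6Q, so Q* = 1.8333 and P* = 204.3333.
Consumer surplus is the triangle under demand above P*: (1/2)(1.8333)(208 - 204.3333) = (1/2)(1.8333)(3.6667) = 3.3611.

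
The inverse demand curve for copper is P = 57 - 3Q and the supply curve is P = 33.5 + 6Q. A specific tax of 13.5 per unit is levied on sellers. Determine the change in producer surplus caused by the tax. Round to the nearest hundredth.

Pre-tax equilibrium: 57 - 3Q = 33.5 + 6Q gives Q* = 2.6111, P* = 49.1667.
A tax on sellers shifts supply up by 13.5: 57 - 3Q = 33.5 + 6Q + 13.5, so Q_t = 1.1111. Buyers pay P_b = 53.6667; sellers receive P_s = P_b - 13.5 = 40.1667.
Producers lose the trapezoid between P_s and P* out to Q_t plus the triangle from Q_t to Q*: change in PS = 3.7037 - 20.4537 = -16.75.

-16.75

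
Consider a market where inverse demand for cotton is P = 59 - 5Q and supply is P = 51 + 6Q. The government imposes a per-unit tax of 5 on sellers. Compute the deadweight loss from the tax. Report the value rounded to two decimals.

Pre-tax equilibrium: 59 - 5Q = 51 + 6Q gives Q* = 0.7273, P* = 55.3636.
A tax on sellers shifts supply up by 5: 59 - 5Q = 51 + 6Q + 5, so Q_t = 0.2727. Buyers pay P_b = 57.6364; sellers receive P_s = P_b - 5 = 52.6364.
Deadweight loss is the triangle between the curves from Q_t to Q*: (1/2)(0.7273 - 0.2727)(5) = 1.1364.

1.14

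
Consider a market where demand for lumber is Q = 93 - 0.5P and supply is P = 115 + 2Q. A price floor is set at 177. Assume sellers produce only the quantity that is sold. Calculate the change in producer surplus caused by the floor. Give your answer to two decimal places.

Rewriting demand in inverse form: P = 186 - 2Q.
Free-market equilibrium: 186 - 2Q = 115 + 2Q gives Q* = 17.75, P* = 150.5.
At the floor price 177, quantity demanded is (186 - 177)/2 = 4.5; demand is the short side, so Q = 4.5 trades at P = 177.
PS goes from (1/2)(17.75)(35.5) = 315.0625 to 258.75 (computed as (177 - 115)(4.5) - (1/2)(2)(4.5)^2), a change of -56.3125.

-56.31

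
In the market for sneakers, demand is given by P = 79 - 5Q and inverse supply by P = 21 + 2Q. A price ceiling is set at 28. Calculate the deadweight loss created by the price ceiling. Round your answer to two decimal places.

Free-market equilibrium: 79 - 5Q = 21 + 2Q gives Q* = 8.2857, P* = 37.5714.
At P = 28, sellers supply (28 - 21)/2 = 3.5 while buyers want more, so the quantity traded is 3.5 at price 28.
At Q = 3.5 the demand price is 61.5 and the supply price is 28. Deadweight loss is the triangle between the curves from 3.5 to 8.2857: (1/2)(61.5 - 28)(8.2857 - 3.5) = 80.1607.

80.16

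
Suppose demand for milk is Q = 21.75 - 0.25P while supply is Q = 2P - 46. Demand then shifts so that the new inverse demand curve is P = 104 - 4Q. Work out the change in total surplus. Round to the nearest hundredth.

Rewriting demand in inverse form: P = 87 - 4Q.
Rewriting supply in inverse form: P = 23 + 0.5Q.
Initial equilibrium: Q_0 = 14.2222, P_0 = 30.1111; CS_0 = (1/2)(14.2222)(56.8889) = 404.5432, PS_0 = (1/2)(14.2222)(7.1111) = 50.5679.
New equilibrium: 104 - 4Q = 23 + 0.5Q gives Q_1 = 18, P_1 = 32; CS_1 = 648, PS_1 = 81.
Change in total surplus = (648 + 81) - (404.5432 + 50.5679) = 273.8889.

273.89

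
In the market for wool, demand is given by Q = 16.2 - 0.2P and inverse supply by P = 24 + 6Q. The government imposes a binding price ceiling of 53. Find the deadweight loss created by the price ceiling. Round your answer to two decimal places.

Rewriting demand in inverse form: P = 81 - 5Q.
Free-market equilibrium: 81 - 5Q = 24 + 6Q gives Q* = 5.1818, P* = 55.0909.
At the ceiling price 53, quantity supplied is (53 - 24)/6 = 4.8333; supply is the short side, so Q = 4.8333 trades at P = 53.
The lost-trades triangle has base Q* - 4.8333 = 0.3485 and height equal to the gap between the curves at Q = 4.8333, which is 56.8333 - 53 = 3.8333. DWL = (1/2)(0.3485)(3.8333) = 0.6679.

0.67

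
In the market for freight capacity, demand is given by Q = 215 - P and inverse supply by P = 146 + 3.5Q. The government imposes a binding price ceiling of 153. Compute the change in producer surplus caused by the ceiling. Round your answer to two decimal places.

Rewriting demand in inverse form: P = 215 - Q.
Free-market equilibrium: 215 - Q = 146 + 3.5Q gives Q* = 15.3333, P* = 199.6667.
At the ceiling price 153, quantity supplied is (153 - 146)/3.5 = 2; supply is the short side, so Q = 2 trades at P = 153.
PS goes from (1/2)(15.3333)(53.6667) = 411.4444 to 7 (computed as (153 - 146)(2) - (1/2)(3.5)(2)^2), a change of -404.4444.

-404.44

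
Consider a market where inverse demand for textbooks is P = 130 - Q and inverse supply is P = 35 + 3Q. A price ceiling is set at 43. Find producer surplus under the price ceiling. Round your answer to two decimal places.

Without the control, 130 - Q = 35 + 3Q so Q* = 23.75 and P* = 106.25.
At the ceiling price 43, quantity supplied is (43 - 35)/3 = 2.6667; supply is the short side, so Q = 2.6667 trades at P = 43.
PS is the triangle above supply below 43: (1/2)(2.6667)(43 - 35) = 10.6667.

10.67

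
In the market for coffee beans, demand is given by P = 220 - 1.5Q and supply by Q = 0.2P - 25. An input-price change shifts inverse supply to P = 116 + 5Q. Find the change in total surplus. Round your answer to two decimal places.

137.77

Rewriting supply in inverse form: P = 125 + 5Q.
Initial equilibrium: Q_0 = 14.6154, P_0 = 198.0769; CS_0 = (1/2)(14.6154)(21.9231) = 160.2071, PS_0 = (1/2)(14.6154)(73.0769) = 534.0237.
New equilibrium: 220 - 1.5Q = 116 + 5Q gives Q_1 = 16, P_1 = 196; CS_1 = 192, PS_1 = 640.
Change in total surplus = (192 + 640) - (160.2071 + 534.0237) = 137.7692.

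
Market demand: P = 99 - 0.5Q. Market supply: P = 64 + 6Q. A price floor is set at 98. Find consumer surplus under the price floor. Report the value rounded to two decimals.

Without the control, 99 - 0.5Q = 64 + 6Q so Q* = 5.3846 and P* = 96.3077.
At P = 98, buyers demand (99 - 98)/0.5 = 2 while sellers would supply more, so the quantity traded is 2 at price 98.
CS is the triangle under demand above 98: (1/2)(2)(99 - 98) = 1.

1.00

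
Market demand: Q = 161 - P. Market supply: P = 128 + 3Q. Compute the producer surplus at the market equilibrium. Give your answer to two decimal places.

102.09

Rewriting demand in inverse form: P = 161 - Q.
Setting demand equal to supply, 33 = 4Q, so Q* = 8.25 and P* = 152.75.
PS is the area between P* and the supply curve from 0 to Q*: (1/2)(8.25)(24.75) = 102.0938.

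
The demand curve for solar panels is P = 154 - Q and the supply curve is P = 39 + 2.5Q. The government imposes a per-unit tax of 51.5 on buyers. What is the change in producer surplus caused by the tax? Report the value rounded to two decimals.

-938.04

Pre-tax equilibrium: 154 - Q = 39 + 2.5Q gives Q* = 32.8571, P* = 121.1429.
A tax on buyers shifts demand down by 51.5: (154 - 51.5) - Q = 39 + 2.5Q, so Q_t = 18.1429. Buyers pay P_b = 135.8571; sellers receive P_s = P_b - 51.5 = 84.3571.
Producers lose the trapezoid between P_s and P* out to Q_t plus the triangle from Q_t to Q*: change in PS = 411.4541 - 1349.4898 = -938.0357.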